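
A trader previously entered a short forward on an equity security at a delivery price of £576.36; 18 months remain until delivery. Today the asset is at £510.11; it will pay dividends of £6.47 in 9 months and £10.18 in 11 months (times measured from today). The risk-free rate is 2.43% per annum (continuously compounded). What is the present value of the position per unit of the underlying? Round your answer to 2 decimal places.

£61.93

PV(remaining dividends) I = 6.47·e^(−0.0243·9/12) + 10.18·e^(−0.0243·11/12) = 16.3089
Current forward F = (S − I)·e^(rT) = (510.11 − 16.3089)·e^(0.0243·18/12) = 493.8011 × 1.037122 = 512.1320
Value (long) = (F − K)·e^(−rT) = (512.1320 − 576.36) × 0.964206 = -61.9290
Short position value = −(long value) = £61.93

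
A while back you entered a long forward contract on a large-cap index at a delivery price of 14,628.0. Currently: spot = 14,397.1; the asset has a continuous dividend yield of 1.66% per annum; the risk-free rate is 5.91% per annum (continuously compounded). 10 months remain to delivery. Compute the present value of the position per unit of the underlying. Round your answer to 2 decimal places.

274.29

Current fair forward for the remaining 10 months: F = S·e^((r − q)·T), (r − q) = 0.0591 − 0.0166 = 0.0425
F = 14397.1 · e^(0.0425 × 10/12) = 14397.1 × 1.03605131 = 14916.1343
Value of long forward = (F − K)·e^(−rT) = (14916.1343 − 14628.0) · e^(−0.0591·10/12)
= 288.1343 × 0.95194311 = 274.29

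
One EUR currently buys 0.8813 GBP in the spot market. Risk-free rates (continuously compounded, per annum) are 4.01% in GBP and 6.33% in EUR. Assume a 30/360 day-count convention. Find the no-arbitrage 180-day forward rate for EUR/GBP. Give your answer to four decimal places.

F = S·e^((r_GBP − r_EUR)T) = 0.8813 · e^((0.0401 − 0.0633) × 180/360)
= 0.8813 · e^-0.011600 = 0.8813 × 0.988467
F = 0.8711 GBP per EUR

0.8711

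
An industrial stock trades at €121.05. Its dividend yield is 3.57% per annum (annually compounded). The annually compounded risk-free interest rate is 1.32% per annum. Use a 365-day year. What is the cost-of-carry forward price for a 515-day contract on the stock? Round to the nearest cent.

€117.36

F = S · (1+r)^T / (1+q)^T
= 121.05 × 1.018675 / 1.050738 = 121.05 × 0.969485
F = €117.36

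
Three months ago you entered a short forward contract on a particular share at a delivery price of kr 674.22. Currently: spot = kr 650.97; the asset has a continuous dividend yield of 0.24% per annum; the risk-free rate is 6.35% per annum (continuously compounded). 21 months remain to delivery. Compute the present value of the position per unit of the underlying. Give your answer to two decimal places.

-kr 44.93

Current fair forward for the remaining 21 months: F = S·e^((r − q)·T), (r − q) = 0.0635 − 0.0024 = 0.0611
F = 650.97 · e^(0.0611 × 21/12) = 650.97 × 1.112851 = 724.4326
Value of long forward = (F − K)·e^(−rT) = (724.4326 − 674.22) · e^(−0.0635·21/12)
= 50.2126 × 0.894827 = 44.93
Short position value = −(long value) = -kr 44.93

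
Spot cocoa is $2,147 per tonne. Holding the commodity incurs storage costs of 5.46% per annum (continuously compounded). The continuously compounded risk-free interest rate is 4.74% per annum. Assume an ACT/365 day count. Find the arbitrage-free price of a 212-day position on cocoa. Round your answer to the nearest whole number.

Net carry = r + u − y = 0.0474 + 0.0546 − 0.0000 = 0.1020
F = S·e^((r+u−y)T) = 2147 · e^(0.1020 × 212/365) = 2147 · e^0.059244
= 2147 × 1.061034 = $2,278 per tonne

$2,278 per tonne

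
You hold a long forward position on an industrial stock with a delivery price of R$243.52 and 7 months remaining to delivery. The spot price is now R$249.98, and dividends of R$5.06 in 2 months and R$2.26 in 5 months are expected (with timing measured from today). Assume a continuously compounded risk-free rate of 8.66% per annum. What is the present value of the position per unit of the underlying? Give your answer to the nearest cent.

PV(remaining dividends) I = 5.06·e^(−0.0866·2/12) + 2.26·e^(−0.0866·5/12) = 7.1674
Current forward F = (S − I)·e^(rT) = (249.98 − 7.1674)·e^(0.0866·7/12) = 242.8126 × 1.051814 = 255.3937
Value (long) = (F − K)·e^(−rT) = (255.3937 − 243.52) × 0.950738 = 11.2888
Value = R$11.29

R$11.29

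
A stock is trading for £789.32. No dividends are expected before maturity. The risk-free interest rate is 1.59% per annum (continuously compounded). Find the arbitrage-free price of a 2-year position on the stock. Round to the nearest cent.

£814.82

F = S·e^(rT) = 789.32 · e^(0.0159 × 2)
= 789.32 · e^0.031800 = 789.32 × 1.032311
F = £814.82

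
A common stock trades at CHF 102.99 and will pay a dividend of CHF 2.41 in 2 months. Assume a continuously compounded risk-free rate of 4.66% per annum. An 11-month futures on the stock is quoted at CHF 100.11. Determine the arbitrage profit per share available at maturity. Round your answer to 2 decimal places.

CHF 4.88 per share

PV(dividends) I = 2.41·e^(−0.0466·2/12) = 2.3914
Fair futures F* = (S − I)·e^(rT) = (102.99 − 2.3914)·e^0.042717 = 100.5986 × 1.043643 = 104.9890
Market CHF 100.11 < fair 104.9890: forward underpriced → reverse cash-and-carry (short the stock, invest proceeds at r, pay the dividends, go long the forward).
Profit at T = |F_mkt − F*| = |100.11 − 104.9890| = CHF 4.88 per share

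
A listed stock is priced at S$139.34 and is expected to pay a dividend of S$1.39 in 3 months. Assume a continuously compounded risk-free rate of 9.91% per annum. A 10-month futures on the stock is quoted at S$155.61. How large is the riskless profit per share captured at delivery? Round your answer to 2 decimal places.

PV(dividends) I = 1.39·e^(−0.0991·3/12) = 1.3560
Fair futures F* = (S − I)·e^(rT) = (139.34 − 1.3560)·e^0.082583 = 137.9840 × 1.086089 = 149.8629
Market S$155.61 > fair 149.8629: forward overpriced → cash-and-carry (borrow at r, buy the stock and collect the dividends, short the forward).
Profit at T = |F_mkt − F*| = |155.61 − 149.8629| = S$5.75 per share

S$5.75 per share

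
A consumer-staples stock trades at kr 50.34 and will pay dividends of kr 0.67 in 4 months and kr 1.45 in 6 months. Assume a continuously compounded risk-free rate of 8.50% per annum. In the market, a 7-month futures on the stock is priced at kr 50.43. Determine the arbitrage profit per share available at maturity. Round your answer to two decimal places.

PV(dividends) I = 0.67·e^(−0.0850·4/12) + 1.45·e^(−0.0850·6/12) = 2.0409
Fair futures F* = (S − I)·e^(rT) = (50.34 − 2.0409)·e^0.049583 = 48.2991 × 1.050833 = 50.7543
Market kr 50.43 < fair 50.7543: forward underpriced → reverse cash-and-carry (short the stock, invest proceeds at r, pay the dividends, go long the forward).
Profit at T = |F_mkt − F*| = |50.43 − 50.7543| = kr 0.32 per share

kr 0.32 per share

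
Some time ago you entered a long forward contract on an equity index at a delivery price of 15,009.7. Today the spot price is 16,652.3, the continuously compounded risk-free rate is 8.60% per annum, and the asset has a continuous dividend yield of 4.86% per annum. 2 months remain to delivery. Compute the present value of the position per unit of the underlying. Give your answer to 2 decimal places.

Current fair forward for the remaining 2 months: F = S·e^((r − q)·T), (r − q) = 0.0860 − 0.0486 = 0.0374
F = 16652.3 · e^(0.0374 × 2/12) = 16652.3 × 1.00625280 = 16756.4235
Value of long forward = (F − K)·e^(−rT) = (16756.4235 − 15009.7) · e^(−0.0860·2/12)
= 1746.7235 × 0.98576890 = 1721.87

1721.87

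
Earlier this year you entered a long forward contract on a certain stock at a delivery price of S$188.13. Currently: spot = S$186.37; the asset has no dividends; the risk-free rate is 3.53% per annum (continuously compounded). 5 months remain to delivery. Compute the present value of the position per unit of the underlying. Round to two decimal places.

Current fair forward for the remaining 5 months: F = S·e^(r·T), r = 0.0353
F = 186.37 · e^(0.0353 × 5/12) = 186.37 × 1.014817 = 189.1314
Value of long forward = (F − K)·e^(−rT) = (189.1314 − 188.13) · e^(−0.0353·5/12)
= 1.0014 × 0.985399 = 0.99

S$0.99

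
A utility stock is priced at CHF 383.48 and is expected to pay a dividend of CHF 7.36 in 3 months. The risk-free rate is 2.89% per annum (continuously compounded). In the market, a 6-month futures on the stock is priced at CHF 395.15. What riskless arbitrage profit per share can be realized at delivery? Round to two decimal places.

PV(dividends) I = 7.36·e^(−0.0289·3/12) = 7.3070
Fair futures F* = (S − I)·e^(rT) = (383.48 − 7.3070)·e^0.014450 = 376.1730 × 1.014555 = 381.6482
Market CHF 395.15 > fair 381.6482: forward overpriced → cash-and-carry (borrow at r, buy the stock and collect the dividends, short the forward).
Profit at T = |F_mkt − F*| = |395.15 − 381.6482| = CHF 13.50 per share

CHF 13.50 per share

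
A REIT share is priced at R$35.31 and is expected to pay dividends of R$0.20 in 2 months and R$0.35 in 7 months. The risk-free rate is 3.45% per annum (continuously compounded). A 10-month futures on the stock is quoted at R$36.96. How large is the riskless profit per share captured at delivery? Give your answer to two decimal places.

PV(dividends) I = 0.20·e^(−0.0345·2/12) + 0.35·e^(−0.0345·7/12) = 0.5419
Fair futures F* = (S − I)·e^(rT) = (35.31 − 0.5419)·e^0.028750 = 34.7681 × 1.029167 = 35.7822
Market R$36.96 > fair 35.7822: forward overpriced → cash-and-carry (borrow at r, buy the stock and collect the dividends, short the forward).
Profit at T = |F_mkt − F*| = |36.96 − 35.7822| = R$1.18 per share

R$1.18 per share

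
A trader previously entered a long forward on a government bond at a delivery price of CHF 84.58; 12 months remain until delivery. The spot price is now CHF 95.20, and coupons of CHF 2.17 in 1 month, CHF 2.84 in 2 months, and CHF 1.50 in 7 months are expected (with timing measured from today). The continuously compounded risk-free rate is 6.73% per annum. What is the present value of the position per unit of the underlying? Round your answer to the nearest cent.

PV(remaining coupons) I = 2.17·e^(−0.0673·1/12) + 2.84·e^(−0.0673·2/12) + 1.50·e^(−0.0673·7/12) = 6.4084
Current forward F = (S − I)·e^(rT) = (95.20 − 6.4084)·e^(0.0673·12/12) = 88.7916 × 1.069616 = 94.9729
Value (long) = (F − K)·e^(−rT) = (94.9729 − 84.58) × 0.934915 = 9.7165
Value = CHF 9.72

CHF 9.72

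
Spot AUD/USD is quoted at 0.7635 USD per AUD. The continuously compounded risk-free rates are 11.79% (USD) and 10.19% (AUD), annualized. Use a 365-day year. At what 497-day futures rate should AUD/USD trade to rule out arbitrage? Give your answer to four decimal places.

F = S·e^((r_USD − r_AUD)T) = 0.7635 · e^((0.1179 − 0.1019) × 497/365)
= 0.7635 · e^0.021786 = 0.7635 × 1.022025
F = 0.7803 USD per AUD

0.7803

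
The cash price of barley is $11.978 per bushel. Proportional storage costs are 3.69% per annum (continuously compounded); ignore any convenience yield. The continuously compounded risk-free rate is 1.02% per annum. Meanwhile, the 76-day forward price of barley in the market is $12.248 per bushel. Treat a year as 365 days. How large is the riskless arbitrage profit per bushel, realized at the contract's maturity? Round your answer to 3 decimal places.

$0.152 per bushel

Fair forward: F* = S·e^(carry·T), with carry = (r + u) = 0.0102 + 0.0369 = 0.0471
F* = 11.978 · e^(0.0471 × 76/365) = 11.978 · e^0.009807 = 11.978 × 1.009855 = $12.0960
Market $12.248 > fair $12.0960: forward overpriced → cash-and-carry (buy spot, short the forward).
At maturity, profit = |F_mkt − F*| = |12.248 − 12.0960| = $0.152 per bushel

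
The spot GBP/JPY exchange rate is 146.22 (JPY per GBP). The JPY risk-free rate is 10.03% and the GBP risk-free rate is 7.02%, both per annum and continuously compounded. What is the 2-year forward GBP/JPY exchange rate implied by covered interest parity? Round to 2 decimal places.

F = S·e^((r_JPY − r_GBP)T) = 146.22 · e^((0.1003 − 0.0702) × 2)
= 146.22 · e^0.060200 = 146.22 × 1.062049
F = 155.29 JPY per GBP

155.29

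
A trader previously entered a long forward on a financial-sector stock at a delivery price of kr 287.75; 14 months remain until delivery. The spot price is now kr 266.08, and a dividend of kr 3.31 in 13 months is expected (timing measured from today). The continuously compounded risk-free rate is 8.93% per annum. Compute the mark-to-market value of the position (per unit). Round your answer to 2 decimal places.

PV(remaining dividends) I = 3.31·e^(−0.0893·13/12) = 3.0048
Current forward F = (S − I)·e^(rT) = (266.08 − 3.0048)·e^(0.0893·14/12) = 263.0752 × 1.109804 = 291.9619
Value (long) = (F − K)·e^(−rT) = (291.9619 − 287.75) × 0.901060 = 3.7952
Value = kr 3.80

kr 3.80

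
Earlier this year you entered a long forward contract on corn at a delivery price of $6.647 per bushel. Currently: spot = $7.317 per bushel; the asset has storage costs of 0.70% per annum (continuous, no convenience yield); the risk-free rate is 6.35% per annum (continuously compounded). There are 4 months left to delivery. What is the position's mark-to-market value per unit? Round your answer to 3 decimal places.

Current fair forward for the remaining 4 months: F = S·e^((r + u)·T), (r + u) = 0.0635 + 0.0070 = 0.0705
F = 7.317 · e^(0.0705 × 4/12) = 7.317 × 1.023778 = 7.4910
Value of long forward = (F − K)·e^(−rT) = (7.4910 − 6.647) · e^(−0.0635·4/12)
= 0.8440 × 0.979056 = 0.826

$0.826 per bushel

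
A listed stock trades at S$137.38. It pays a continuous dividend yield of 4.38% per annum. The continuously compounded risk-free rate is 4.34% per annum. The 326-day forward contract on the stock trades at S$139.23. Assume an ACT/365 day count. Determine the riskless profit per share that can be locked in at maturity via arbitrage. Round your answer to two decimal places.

S$1.90 per share

Fair forward: F* = S·e^(carry·T), with carry = (r − q) = 0.0434 − 0.0438 = -0.0004
F* = 137.38 · e^(-0.0004 × 326/365) = 137.38 · e^-0.000357 = 137.38 × 0.999643 = S$137.3310
Market S$139.23 > fair S$137.3310: forward overpriced → cash-and-carry (buy spot, short the forward).
At maturity, profit = |F_mkt − F*| = |139.23 − 137.3310| = S$1.90 per share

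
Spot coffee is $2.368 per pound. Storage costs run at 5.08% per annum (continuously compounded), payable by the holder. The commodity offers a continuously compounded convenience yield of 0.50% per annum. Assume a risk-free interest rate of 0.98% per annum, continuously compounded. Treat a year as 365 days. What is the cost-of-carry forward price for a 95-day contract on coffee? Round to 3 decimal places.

$2.403 per pound

Net carry = r + u − y = 0.0098 + 0.0508 − 0.0050 = 0.0556
F = S·e^((r+u−y)T) = 2.368 · e^(0.0556 × 95/365) = 2.368 · e^0.014471
= 2.368 × 1.014576 = $2.403 per pound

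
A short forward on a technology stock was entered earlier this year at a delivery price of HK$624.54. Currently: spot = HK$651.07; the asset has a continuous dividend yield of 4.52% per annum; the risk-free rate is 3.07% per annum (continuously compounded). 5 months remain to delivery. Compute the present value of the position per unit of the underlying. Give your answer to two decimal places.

-HK$22.32

Current fair forward for the remaining 5 months: F = S·e^((r − q)·T), (r − q) = 0.0307 − 0.0452 = -0.0145
F = 651.07 · e^(-0.0145 × 5/12) = 651.07 × 0.993977 = 647.1486
Value of long forward = (F − K)·e^(−rT) = (647.1486 − 624.54) · e^(−0.0307·5/12)
= 22.6086 × 0.987290 = 22.32
Short position value = −(long value) = -HK$22.32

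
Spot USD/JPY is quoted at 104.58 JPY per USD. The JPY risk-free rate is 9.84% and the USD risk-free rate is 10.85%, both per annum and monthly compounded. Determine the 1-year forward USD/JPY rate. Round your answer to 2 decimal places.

By covered interest parity, F = S · (1+r_JPY/12)^(12T) / (1+r_USD/12)^(12T)
= 104.58 × 1.102961 / 1.114062 = 104.58 × 0.990036
F = 103.54 JPY per USD

103.54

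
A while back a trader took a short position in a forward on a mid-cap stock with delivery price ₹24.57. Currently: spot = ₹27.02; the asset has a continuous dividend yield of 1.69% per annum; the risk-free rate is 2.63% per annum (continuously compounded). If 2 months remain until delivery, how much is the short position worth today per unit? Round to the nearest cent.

Current fair forward for the remaining 2 months: F = S·e^((r − q)·T), (r − q) = 0.0263 − 0.0169 = 0.0094
F = 27.02 · e^(0.0094 × 2/12) = 27.02 × 1.001568 = 27.0624
Value of long forward = (F − K)·e^(−rT) = (27.0624 − 24.57) · e^(−0.0263·2/12)
= 2.4924 × 0.995626 = 2.48
Short position value = −(long value) = -₹2.48

-₹2.48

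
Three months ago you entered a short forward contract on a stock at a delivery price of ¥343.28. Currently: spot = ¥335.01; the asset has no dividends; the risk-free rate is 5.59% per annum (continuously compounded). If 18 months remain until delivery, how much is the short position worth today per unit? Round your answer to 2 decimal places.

Current fair forward for the remaining 18 months: F = S·e^(r·T), r = 0.0559
F = 335.01 · e^(0.0559 × 18/12) = 335.01 × 1.087466 = 364.3120
Value of long forward = (F − K)·e^(−rT) = (364.3120 − 343.28) · e^(−0.0559·18/12)
= 21.0320 × 0.919569 = 19.34
Short position value = −(long value) = -¥19.34

-¥19.34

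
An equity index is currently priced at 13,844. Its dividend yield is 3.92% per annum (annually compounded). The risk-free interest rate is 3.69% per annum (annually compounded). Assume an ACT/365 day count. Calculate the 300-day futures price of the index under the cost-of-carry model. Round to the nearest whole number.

13,819

F = S · (1+r)^T / (1+q)^T
= 13844 × 1.030231 / 1.032108 = 13844 × 0.998181
F = 13,819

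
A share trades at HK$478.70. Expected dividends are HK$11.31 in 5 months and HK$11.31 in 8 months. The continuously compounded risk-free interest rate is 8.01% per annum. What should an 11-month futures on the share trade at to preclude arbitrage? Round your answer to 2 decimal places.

HK$491.86

PV(dividends) I = 11.31·e^(−0.0801·5/12) + 11.31·e^(−0.0801·8/12)
I = 10.9388 + 10.7219 = 21.6607
F = (S − I)·e^(rT) = (478.70 − 21.6607) · e^(0.0801·11/12)
= 457.0393 · e^0.073425 = 457.0393 × 1.076188 = HK$491.86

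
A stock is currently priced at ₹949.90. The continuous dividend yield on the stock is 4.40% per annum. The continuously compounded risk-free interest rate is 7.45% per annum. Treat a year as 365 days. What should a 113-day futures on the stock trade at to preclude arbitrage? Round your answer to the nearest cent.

₹958.91

F = S·e^((r − q)T) = 949.90 · e^((0.0745 − 0.0440) × 113/365)
= 949.90 · e^0.009442 = 949.90 × 1.009487
F = ₹958.91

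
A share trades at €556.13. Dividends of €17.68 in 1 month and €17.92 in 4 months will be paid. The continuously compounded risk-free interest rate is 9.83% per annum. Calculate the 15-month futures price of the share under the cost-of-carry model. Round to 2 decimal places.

PV(dividends) I = 17.68·e^(−0.0983·1/12) + 17.92·e^(−0.0983·4/12)
I = 17.5358 + 17.3423 = 34.8781
F = (S − I)·e^(rT) = (556.13 − 34.8781) · e^(0.0983·15/12)
= 521.2519 · e^0.122875 = 521.2519 × 1.130743 = €589.40

€589.40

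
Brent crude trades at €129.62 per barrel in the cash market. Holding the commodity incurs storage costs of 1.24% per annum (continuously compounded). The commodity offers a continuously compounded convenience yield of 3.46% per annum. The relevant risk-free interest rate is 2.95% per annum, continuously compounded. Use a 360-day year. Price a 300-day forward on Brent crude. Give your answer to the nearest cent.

Net carry = r + u − y = 0.0295 + 0.0124 − 0.0346 = 0.0073
F = S·e^((r+u−y)T) = 129.62 · e^(0.0073 × 300/360) = 129.62 · e^0.006083
= 129.62 × 1.006102 = €130.41 per barrel

€130.41 per barrel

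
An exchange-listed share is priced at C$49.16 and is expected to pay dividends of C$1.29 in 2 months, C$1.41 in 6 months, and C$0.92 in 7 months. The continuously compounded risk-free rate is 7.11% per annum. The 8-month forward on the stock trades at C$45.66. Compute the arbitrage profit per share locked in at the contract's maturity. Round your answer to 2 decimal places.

C$2.20 per share

PV(dividends) I = 1.29·e^(−0.0711·2/12) + 1.41·e^(−0.0711·6/12) + 0.92·e^(−0.0711·7/12) = 3.5182
Fair forward F* = (S − I)·e^(rT) = (49.16 − 3.5182)·e^0.047400 = 45.6418 × 1.048541 = 47.8573
Market C$45.66 < fair 47.8573: forward underpriced → reverse cash-and-carry (short the stock, invest proceeds at r, pay the dividends, go long the forward).
Profit at T = |F_mkt − F*| = |45.66 − 47.8573| = C$2.20 per share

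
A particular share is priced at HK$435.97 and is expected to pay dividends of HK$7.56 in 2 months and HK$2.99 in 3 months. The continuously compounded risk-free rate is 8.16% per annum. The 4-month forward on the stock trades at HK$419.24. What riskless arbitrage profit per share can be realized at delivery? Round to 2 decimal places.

PV(dividends) I = 7.56·e^(−0.0816·2/12) + 2.99·e^(−0.0816·3/12) = 10.3875
Fair forward F* = (S − I)·e^(rT) = (435.97 − 10.3875)·e^0.027200 = 425.5825 × 1.027573 = 437.3171
Market HK$419.24 < fair 437.3171: forward underpriced → reverse cash-and-carry (short the stock, invest proceeds at r, pay the dividends, go long the forward).
Profit at T = |F_mkt − F*| = |419.24 − 437.3171| = HK$18.08 per share

HK$18.08 per share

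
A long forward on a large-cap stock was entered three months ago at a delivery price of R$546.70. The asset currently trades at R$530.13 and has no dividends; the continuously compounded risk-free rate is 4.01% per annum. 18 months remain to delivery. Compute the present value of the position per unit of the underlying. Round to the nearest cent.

R$15.34

Current fair forward for the remaining 18 months: F = S·e^(r·T), r = 0.0401
F = 530.13 · e^(0.0401 × 18/12) = 530.13 × 1.061996 = 562.9959
Value of long forward = (F − K)·e^(−rT) = (562.9959 − 546.70) · e^(−0.0401·18/12)
= 16.2959 × 0.941623 = 15.34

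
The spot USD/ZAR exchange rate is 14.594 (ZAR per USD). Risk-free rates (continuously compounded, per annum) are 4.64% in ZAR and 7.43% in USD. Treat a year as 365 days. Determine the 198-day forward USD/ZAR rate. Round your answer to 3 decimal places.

14.375

F = S·e^((r_ZAR − r_USD)T) = 14.594 · e^((0.0464 − 0.0743) × 198/365)
= 14.594 · e^-0.015135 = 14.594 × 0.984979
F = 14.375 ZAR per USD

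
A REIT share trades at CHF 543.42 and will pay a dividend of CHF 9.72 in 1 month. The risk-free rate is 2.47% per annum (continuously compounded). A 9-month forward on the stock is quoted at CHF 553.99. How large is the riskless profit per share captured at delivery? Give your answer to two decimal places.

CHF 10.29 per share

PV(dividends) I = 9.72·e^(−0.0247·1/12) = 9.7000
Fair forward F* = (S − I)·e^(rT) = (543.42 − 9.7000)·e^0.018525 = 533.7200 × 1.018698 = 543.6995
Market CHF 553.99 > fair 543.6995: forward overpriced → cash-and-carry (borrow at r, buy the stock and collect the dividends, short the forward).
Profit at T = |F_mkt − F*| = |553.99 − 543.6995| = CHF 10.29 per share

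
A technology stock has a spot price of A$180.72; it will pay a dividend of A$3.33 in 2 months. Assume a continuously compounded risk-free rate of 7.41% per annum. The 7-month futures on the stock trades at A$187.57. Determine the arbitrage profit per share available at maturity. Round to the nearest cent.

A$2.30 per share

PV(dividends) I = 3.33·e^(−0.0741·2/12) = 3.2891
Fair futures F* = (S − I)·e^(rT) = (180.72 − 3.2891)·e^0.043225 = 177.4309 × 1.044173 = 185.2686
Market A$187.57 > fair 185.2686: forward overpriced → cash-and-carry (borrow at r, buy the stock and collect the dividends, short the forward).
Profit at T = |F_mkt − F*| = |187.57 − 185.2686| = A$2.30 per share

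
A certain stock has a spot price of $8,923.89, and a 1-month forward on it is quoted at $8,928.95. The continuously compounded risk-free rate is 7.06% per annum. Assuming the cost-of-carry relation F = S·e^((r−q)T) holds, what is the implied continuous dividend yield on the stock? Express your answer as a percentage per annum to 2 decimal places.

From F = S·e^((r−q)T): (r − q) = ln(F/S)/T
ln(8928.95/8923.89) = ln(1.000567) = 0.000567
(r − q) = 0.000567 / (1/12) = 0.006804
q = r − ln(F/S)/T = 0.0706 − 0.006804 = 0.063796
q = 6.38%

6.38%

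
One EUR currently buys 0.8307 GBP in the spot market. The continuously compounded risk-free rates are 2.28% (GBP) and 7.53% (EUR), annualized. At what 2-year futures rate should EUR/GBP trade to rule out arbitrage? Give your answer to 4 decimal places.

0.7479

F = S·e^((r_GBP − r_EUR)T) = 0.8307 · e^((0.0228 − 0.0753) × 2)
= 0.8307 · e^-0.105000 = 0.8307 × 0.900325
F = 0.7479 GBP per EUR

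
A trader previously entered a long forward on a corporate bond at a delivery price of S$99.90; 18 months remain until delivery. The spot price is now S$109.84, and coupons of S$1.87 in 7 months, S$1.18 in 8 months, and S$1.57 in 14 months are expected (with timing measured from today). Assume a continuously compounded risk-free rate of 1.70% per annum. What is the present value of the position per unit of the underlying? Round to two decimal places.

S$7.90

PV(remaining coupons) I = 1.87·e^(−0.0170·7/12) + 1.18·e^(−0.0170·8/12) + 1.57·e^(−0.0170·14/12) = 4.5574
Current forward F = (S − I)·e^(rT) = (109.84 − 4.5574)·e^(0.0170·18/12) = 105.2826 × 1.025828 = 108.0018
Value (long) = (F − K)·e^(−rT) = (108.0018 − 99.90) × 0.974822 = 7.8978
Value = S$7.90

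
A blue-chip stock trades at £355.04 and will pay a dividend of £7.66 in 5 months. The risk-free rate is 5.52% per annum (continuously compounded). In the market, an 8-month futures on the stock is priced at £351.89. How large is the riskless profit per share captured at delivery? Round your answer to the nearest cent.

PV(dividends) I = 7.66·e^(−0.0552·5/12) = 7.4858
Fair futures F* = (S − I)·e^(rT) = (355.04 − 7.4858)·e^0.036800 = 347.5542 × 1.037486 = 360.5826
Market £351.89 < fair 360.5826: forward underpriced → reverse cash-and-carry (short the stock, invest proceeds at r, pay the dividends, go long the forward).
Profit at T = |F_mkt − F*| = |351.89 − 360.5826| = £8.69 per share

£8.69 per share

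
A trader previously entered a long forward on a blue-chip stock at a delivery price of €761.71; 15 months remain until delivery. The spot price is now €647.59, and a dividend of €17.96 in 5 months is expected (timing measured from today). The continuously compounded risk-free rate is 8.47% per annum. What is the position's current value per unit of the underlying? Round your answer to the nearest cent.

PV(remaining dividends) I = 17.96·e^(−0.0847·5/12) = 17.3372
Current forward F = (S − I)·e^(rT) = (647.59 − 17.3372)·e^(0.0847·15/12) = 630.2528 × 1.111683 = 700.6413
Value (long) = (F − K)·e^(−rT) = (700.6413 − 761.71) × 0.899537 = -54.9336
Value = -€54.93

-€54.93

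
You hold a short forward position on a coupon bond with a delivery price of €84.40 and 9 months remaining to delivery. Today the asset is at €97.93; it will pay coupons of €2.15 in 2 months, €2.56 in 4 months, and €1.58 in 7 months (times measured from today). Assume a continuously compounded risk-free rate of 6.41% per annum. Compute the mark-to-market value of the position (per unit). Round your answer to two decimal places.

PV(remaining coupons) I = 2.15·e^(−0.0641·2/12) + 2.56·e^(−0.0641·4/12) + 1.58·e^(−0.0641·7/12) = 6.1550
Current forward F = (S − I)·e^(rT) = (97.93 − 6.1550)·e^(0.0641·9/12) = 91.7750 × 1.049249 = 96.2948
Value (long) = (F − K)·e^(−rT) = (96.2948 − 84.40) × 0.953062 = 11.3365
Short position value = −(long value) = -€11.34

-€11.34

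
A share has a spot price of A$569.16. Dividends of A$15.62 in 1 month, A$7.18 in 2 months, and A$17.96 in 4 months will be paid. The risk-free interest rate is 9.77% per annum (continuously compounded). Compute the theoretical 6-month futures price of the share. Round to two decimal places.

A$555.71

PV(dividends) I = 15.62·e^(−0.0977·1/12) + 7.18·e^(−0.0977·2/12) + 17.96·e^(−0.0977·4/12)
I = 15.4933 + 7.0640 + 17.3845 = 39.9418
F = (S − I)·e^(rT) = (569.16 − 39.9418) · e^(0.0977·6/12)
= 529.2182 · e^0.048850 = 529.2182 × 1.050063 = A$555.71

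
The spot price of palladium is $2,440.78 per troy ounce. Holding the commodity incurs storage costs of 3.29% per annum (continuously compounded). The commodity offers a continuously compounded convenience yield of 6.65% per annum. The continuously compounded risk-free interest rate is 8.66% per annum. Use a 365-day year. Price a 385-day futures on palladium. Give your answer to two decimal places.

$2,581.12 per troy ounce

Net carry = r + u − y = 0.0866 + 0.0329 − 0.0665 = 0.0530
F = S·e^((r+u−y)T) = 2440.78 · e^(0.0530 × 385/365) = 2440.78 · e^0.05590411
= 2440.78 × 1.05749628 = $2,581.12 per troy ounce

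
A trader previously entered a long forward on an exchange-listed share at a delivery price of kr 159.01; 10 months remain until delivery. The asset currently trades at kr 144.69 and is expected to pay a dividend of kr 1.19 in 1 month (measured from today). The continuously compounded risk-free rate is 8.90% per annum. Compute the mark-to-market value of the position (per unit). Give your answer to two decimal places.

PV(remaining dividends) I = 1.19·e^(−0.0890·1/12) = 1.1812
Current forward F = (S − I)·e^(rT) = (144.69 − 1.1812)·e^(0.0890·10/12) = 143.5088 × 1.076986 = 154.5570
Value (long) = (F − K)·e^(−rT) = (154.5570 − 159.01) × 0.928517 = -4.1347
Value = -kr 4.13

-kr 4.13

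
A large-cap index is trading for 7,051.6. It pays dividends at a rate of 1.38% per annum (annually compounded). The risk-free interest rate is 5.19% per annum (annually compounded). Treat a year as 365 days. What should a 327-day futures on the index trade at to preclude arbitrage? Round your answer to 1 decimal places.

7,288.6

F = S · (1+r)^T / (1+q)^T
= 7051.6 × 1.046373 / 1.012354 = 7051.6 × 1.033604
F = 7,288.6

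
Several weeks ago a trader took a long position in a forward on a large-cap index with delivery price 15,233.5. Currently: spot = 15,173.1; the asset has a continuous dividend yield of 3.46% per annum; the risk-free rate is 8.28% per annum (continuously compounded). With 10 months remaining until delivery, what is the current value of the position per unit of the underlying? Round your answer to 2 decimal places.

524.02

Current fair forward for the remaining 10 months: F = S·e^((r − q)·T), (r − q) = 0.0828 − 0.0346 = 0.0482
F = 15173.1 · e^(0.0482 × 10/12) = 15173.1 × 1.04098426 = 15794.9583
Value of long forward = (F − K)·e^(−rT) = (15794.9583 − 15233.5) · e^(−0.0828·10/12)
= 561.4583 × 0.93332668 = 524.02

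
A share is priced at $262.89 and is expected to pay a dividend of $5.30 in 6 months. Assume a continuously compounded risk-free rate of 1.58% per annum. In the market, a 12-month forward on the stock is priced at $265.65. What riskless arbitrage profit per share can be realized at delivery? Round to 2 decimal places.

PV(dividends) I = 5.30·e^(−0.0158·6/12) = 5.2583
Fair forward F* = (S − I)·e^(rT) = (262.89 − 5.2583)·e^0.015800 = 257.6317 × 1.015925 = 261.7345
Market $265.65 > fair 261.7345: forward overpriced → cash-and-carry (borrow at r, buy the stock and collect the dividends, short the forward).
Profit at T = |F_mkt − F*| = |265.65 − 261.7345| = $3.92 per share

$3.92 per share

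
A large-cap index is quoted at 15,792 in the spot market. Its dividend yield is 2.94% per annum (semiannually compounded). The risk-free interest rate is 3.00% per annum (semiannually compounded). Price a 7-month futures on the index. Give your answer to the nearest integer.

15,797

F = S · (1+r/2)^(2T) / (1+q/2)^(2T)
= 15792 × 1.017522 / 1.017171 = 15792 × 1.000345
F = 15,797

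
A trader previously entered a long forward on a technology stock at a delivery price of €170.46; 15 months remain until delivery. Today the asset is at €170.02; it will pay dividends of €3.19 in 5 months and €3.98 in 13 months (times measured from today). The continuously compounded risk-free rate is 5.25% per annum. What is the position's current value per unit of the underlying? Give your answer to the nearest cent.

PV(remaining dividends) I = 3.19·e^(−0.0525·5/12) + 3.98·e^(−0.0525·13/12) = 6.8809
Current forward F = (S − I)·e^(rT) = (170.02 − 6.8809)·e^(0.0525·15/12) = 163.1391 × 1.067826 = 174.2042
Value (long) = (F − K)·e^(−rT) = (174.2042 − 170.46) × 0.936482 = 3.5064
Value = €3.51

€3.51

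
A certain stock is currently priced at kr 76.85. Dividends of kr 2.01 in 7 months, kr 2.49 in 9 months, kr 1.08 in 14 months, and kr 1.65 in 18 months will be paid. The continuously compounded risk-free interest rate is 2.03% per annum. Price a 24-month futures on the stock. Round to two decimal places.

PV(dividends) I = 2.01·e^(−0.0203·7/12) + 2.49·e^(−0.0203·9/12) + 1.08·e^(−0.0203·14/12) + 1.65·e^(−0.0203·18/12)
I = 1.9863 + 2.4524 + 1.0547 + 1.6005 = 7.0939
F = (S − I)·e^(rT) = (76.85 − 7.0939) · e^(0.0203·24/12)
= 69.7561 · e^0.040600 = 69.7561 × 1.041435 = kr 72.65

kr 72.65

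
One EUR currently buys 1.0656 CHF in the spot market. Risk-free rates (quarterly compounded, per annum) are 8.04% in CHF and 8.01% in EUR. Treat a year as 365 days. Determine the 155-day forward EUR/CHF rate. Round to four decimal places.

1.0657

By covered interest parity, F = S · (1+r_CHF/4)^(4T) / (1+r_EUR/4)^(4T)
= 1.0656 × 1.034382 / 1.034253 = 1.0656 × 1.000125
F = 1.0657 CHF per EUR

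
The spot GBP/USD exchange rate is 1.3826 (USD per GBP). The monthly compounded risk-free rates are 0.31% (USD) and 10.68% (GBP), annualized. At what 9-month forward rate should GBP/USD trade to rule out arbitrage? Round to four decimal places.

1.2796

By covered interest parity, F = S · (1+r_USD/12)^(12T) / (1+r_GBP/12)^(12T)
= 1.3826 × 1.002327 / 1.083012 = 1.3826 × 0.925499
F = 1.2796 USD per GBP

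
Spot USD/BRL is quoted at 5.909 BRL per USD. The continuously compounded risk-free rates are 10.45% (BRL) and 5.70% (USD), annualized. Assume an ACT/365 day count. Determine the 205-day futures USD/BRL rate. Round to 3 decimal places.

F = S·e^((r_BRL − r_USD)T) = 5.909 · e^((0.1045 − 0.0570) × 205/365)
= 5.909 · e^0.026678 = 5.909 × 1.027037
F = 6.069 BRL per USD

6.069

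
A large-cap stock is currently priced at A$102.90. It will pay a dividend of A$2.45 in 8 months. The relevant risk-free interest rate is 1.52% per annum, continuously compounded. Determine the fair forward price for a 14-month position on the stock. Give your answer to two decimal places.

A$102.27

PV(dividends) I = 2.45·e^(−0.0152·8/12)
I = 2.4253
F = (S − I)·e^(rT) = (102.90 − 2.4253) · e^(0.0152·14/12)
= 100.4747 · e^0.017733 = 100.4747 × 1.017891 = A$102.27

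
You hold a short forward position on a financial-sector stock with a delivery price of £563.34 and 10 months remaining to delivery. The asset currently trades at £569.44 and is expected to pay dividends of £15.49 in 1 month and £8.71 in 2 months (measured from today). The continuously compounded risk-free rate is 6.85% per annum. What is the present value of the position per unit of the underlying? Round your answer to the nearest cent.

-£13.34

PV(remaining dividends) I = 15.49·e^(−0.0685·1/12) + 8.71·e^(−0.0685·2/12) = 24.0130
Current forward F = (S − I)·e^(rT) = (569.44 − 24.0130)·e^(0.0685·10/12) = 545.4270 × 1.058744 = 577.4676
Value (long) = (F − K)·e^(−rT) = (577.4676 − 563.34) × 0.944515 = 13.3437
Short position value = −(long value) = -£13.34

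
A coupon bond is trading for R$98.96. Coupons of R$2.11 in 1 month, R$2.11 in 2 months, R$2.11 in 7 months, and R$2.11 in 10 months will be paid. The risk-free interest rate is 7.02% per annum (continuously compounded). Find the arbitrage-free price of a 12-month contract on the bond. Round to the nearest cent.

R$97.36

PV(coupons) I = 2.11·e^(−0.0702·1/12) + 2.11·e^(−0.0702·2/12) + 2.11·e^(−0.0702·7/12) + 2.11·e^(−0.0702·10/12)
I = 2.0977 + 2.0855 + 2.0253 + 1.9901 = 8.1986
F = (S − I)·e^(rT) = (98.96 − 8.1986) · e^(0.0702·12/12)
= 90.7614 · e^0.070200 = 90.7614 × 1.072723 = R$97.36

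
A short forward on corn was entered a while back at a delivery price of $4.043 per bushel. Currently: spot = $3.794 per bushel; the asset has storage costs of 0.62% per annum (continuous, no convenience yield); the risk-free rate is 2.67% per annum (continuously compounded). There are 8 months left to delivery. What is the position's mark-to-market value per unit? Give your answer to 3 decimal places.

$0.162 per bushel

Current fair forward for the remaining 8 months: F = S·e^((r + u)·T), (r + u) = 0.0267 + 0.0062 = 0.0329
F = 3.794 · e^(0.0329 × 8/12) = 3.794 × 1.022176 = 3.8781
Value of long forward = (F − K)·e^(−rT) = (3.8781 − 4.043) · e^(−0.0267·8/12)
= -0.1649 × 0.982357 = -0.162
Short position value = −(long value) = $0.162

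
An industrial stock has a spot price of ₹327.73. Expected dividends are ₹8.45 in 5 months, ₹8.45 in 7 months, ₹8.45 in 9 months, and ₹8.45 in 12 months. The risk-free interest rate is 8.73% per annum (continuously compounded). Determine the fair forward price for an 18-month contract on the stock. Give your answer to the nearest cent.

PV(dividends) I = 8.45·e^(−0.0873·5/12) + 8.45·e^(−0.0873·7/12) + 8.45·e^(−0.0873·9/12) + 8.45·e^(−0.0873·12/12)
I = 8.1482 + 8.0305 + 7.9145 + 7.7436 = 31.8368
F = (S − I)·e^(rT) = (327.73 − 31.8368) · e^(0.0873·18/12)
= 295.8932 · e^0.130950 = 295.8932 × 1.139911 = ₹337.29

₹337.29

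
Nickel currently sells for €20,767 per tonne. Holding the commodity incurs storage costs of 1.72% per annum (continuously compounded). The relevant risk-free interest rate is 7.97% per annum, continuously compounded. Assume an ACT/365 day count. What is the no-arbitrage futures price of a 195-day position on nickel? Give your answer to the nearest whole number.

€21,870 per tonne

Net carry = r + u − y = 0.0797 + 0.0172 − 0.0000 = 0.0969
F = S·e^((r+u−y)T) = 20767 · e^(0.0969 × 195/365) = 20767 · e^0.051768
= 20767 × 1.053131 = €21,870 per tonne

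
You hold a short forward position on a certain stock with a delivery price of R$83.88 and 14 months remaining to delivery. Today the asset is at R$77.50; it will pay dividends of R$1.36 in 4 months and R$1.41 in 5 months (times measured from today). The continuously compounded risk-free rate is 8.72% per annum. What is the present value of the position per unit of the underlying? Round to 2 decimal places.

PV(remaining dividends) I = 1.36·e^(−0.0872·4/12) + 1.41·e^(−0.0872·5/12) = 2.6807
Current forward F = (S − I)·e^(rT) = (77.50 − 2.6807)·e^(0.0872·14/12) = 74.8193 × 1.107088 = 82.8315
Value (long) = (F − K)·e^(−rT) = (82.8315 − 83.88) × 0.903270 = -0.9471
Short position value = −(long value) = R$0.95

R$0.95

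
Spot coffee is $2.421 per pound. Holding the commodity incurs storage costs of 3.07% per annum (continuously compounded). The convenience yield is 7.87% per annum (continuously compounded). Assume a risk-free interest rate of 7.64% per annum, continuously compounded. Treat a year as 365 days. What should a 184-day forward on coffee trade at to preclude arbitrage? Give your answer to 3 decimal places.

Net carry = r + u − y = 0.0764 + 0.0307 − 0.0787 = 0.0284
F = S·e^((r+u−y)T) = 2.421 · e^(0.0284 × 184/365) = 2.421 · e^0.014317
= 2.421 × 1.014420 = $2.456 per pound

$2.456 per pound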